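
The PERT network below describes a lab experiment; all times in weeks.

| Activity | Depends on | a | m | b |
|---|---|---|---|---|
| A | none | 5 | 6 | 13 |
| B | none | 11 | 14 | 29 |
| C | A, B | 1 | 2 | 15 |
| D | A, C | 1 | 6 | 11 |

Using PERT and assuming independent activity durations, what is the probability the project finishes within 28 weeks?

0.685

te_A = (5 + 4·6 + 13)/6 = 42/6 = 7; σ²_A = ((13−5)/6)² = 1.778
te_B = (11 + 4·14 + 29)/6 = 96/6 = 16; σ²_B = ((29−11)/6)² = 9.000
te_C = (1 + 4·2 + 15)/6 = 24/6 = 4; σ²_C = ((15−1)/6)² = 5.444
te_D = (1 + 4·6 + 11)/6 = 36/6 = 6; σ²_D = ((11−1)/6)² = 2.778

Forward pass:
ES_A = 0; EF_A = 7
ES_B = 0; EF_B = 16
ES_C = max(EF_A=7, EF_B=16) = 16; EF_C = 16+4 = 20
ES_D = max(EF_A=7, EF_C=20) = 20; EF_D = 20+6 = 26
Expected project duration μ = 26 weeks. Critical path: B → C → D.

Variance along critical path = 9.000 + 5.444 + 2.778 = 17.222; σ = √17.222 = 4.150 weeks.
Z = (28 − 26) / 4.150 = 0.482
P(T ≤ 28) = Φ(0.482) ≈ 0.685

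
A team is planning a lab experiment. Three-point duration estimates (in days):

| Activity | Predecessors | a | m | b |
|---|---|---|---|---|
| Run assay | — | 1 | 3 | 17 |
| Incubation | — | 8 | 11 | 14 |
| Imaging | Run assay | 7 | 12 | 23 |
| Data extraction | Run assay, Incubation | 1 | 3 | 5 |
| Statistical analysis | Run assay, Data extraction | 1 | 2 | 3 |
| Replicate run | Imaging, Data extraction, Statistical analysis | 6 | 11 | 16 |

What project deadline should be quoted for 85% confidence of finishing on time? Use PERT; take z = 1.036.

33.3 days

te_Run assay = (1 + 4·3 + 17)/6 = 30/6 = 5; σ²_Run assay = ((17−1)/6)² = 7.111
te_Incubation = (8 + 4·11 + 14)/6 = 66/6 = 11; σ²_Incubation = ((14−8)/6)² = 1.000
te_Imaging = (7 + 4·12 + 23)/6 = 78/6 = 13; σ²_Imaging = ((23−7)/6)² = 7.111
te_Data extraction = (1 + 4·3 + 5)/6 = 18/6 = 3; σ²_Data extraction = ((5−1)/6)² = 0.444
te_Statistical analysis = (1 + 4·2 + 3)/6 = 12/6 = 2; σ²_Statistical analysis = ((3−1)/6)² = 0.111
te_Replicate run = (6 + 4·11 + 16)/6 = 66/6 = 11; σ²_Replicate run = ((16−6)/6)² = 2.778

Forward pass:
ES_Run assay = 0; EF_Run assay = 5
ES_Incubation = 0; EF_Incubation = 11
ES_Imaging = 5; EF_Imaging = 5+13 = 18
ES_Data extraction = max(EF_Run assay=5, EF_Incubation=11) = 11; EF_Data extraction = 11+3 = 14
ES_Statistical analysis = max(EF_Run assay=5, EF_Data extraction=14) = 14; EF_Statistical analysis = 14+2 = 16
ES_Replicate run = max(EF_Imaging=18, EF_Data extraction=14, EF_Statistical analysis=16) = 18; EF_Replicate run = 18+11 = 29
Expected project duration μ = 29 days. Critical path: Run assay → Imaging → Replicate run.

Variance along critical path = 7.111 + 7.111 + 2.778 = 17.000; σ = 4.123 days.
D = μ + z·σ = 29 + 1.036·4.123 = 33.3 days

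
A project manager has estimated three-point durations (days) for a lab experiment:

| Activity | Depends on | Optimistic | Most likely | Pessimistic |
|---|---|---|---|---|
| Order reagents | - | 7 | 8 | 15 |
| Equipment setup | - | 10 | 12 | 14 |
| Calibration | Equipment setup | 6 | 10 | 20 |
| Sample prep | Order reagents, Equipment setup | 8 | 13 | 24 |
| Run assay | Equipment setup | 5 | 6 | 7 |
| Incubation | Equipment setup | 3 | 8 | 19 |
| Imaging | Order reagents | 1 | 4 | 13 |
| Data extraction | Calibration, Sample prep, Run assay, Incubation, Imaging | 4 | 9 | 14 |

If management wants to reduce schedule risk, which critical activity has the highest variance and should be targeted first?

Sample prep

te_Order reagents = (7 + 4·8 + 15)/6 = 54/6 = 9; σ²_Order reagents = ((15−7)/6)² = 1.778
te_Equipment setup = (10 + 4·12 + 14)/6 = 72/6 = 12; σ²_Equipment setup = ((14−10)/6)² = 0.444
te_Calibration = (6 + 4·10 + 20)/6 = 66/6 = 11; σ²_Calibration = ((20−6)/6)² = 5.444
te_Sample prep = (8 + 4·13 + 24)/6 = 84/6 = 14; σ²_Sample prep = ((24−8)/6)² = 7.111
te_Run assay = (5 + 4·6 + 7)/6 = 36/6 = 6; σ²_Run assay = ((7−5)/6)² = 0.111
te_Incubation = (3 + 4·8 + 19)/6 = 54/6 = 9; σ²_Incubation = ((19−3)/6)² = 7.111
te_Imaging = (1 + 4·4 + 13)/6 = 30/6 = 5; σ²_Imaging = ((13−1)/6)² = 4.000
te_Data extraction = (4 + 4·9 + 14)/6 = 54/6 = 9; σ²_Data extraction = ((14−4)/6)² = 2.778

Forward pass:
ES_Order reagents = 0; EF_Order reagents = 9
ES_Equipment setup = 0; EF_Equipment setup = 12
ES_Calibration = 12; EF_Calibration = 12+11 = 23
ES_Sample prep = max(EF_Order reagents=9, EF_Equipment setup=12) = 12; EF_Sample prep = 12+14 = 26
ES_Run assay = 12; EF_Run assay = 12+6 = 18
ES_Incubation = 12; EF_Incubation = 12+9 = 21
ES_Imaging = 9; EF_Imaging = 9+5 = 14
ES_Data extraction = max(EF_Calibration=23, EF_Sample prep=26, EF_Run assay=18, EF_Incubation=21, EF_Imaging=14) = 26; EF_Data extraction = 26+9 = 35
Expected project duration μ = 35 days. Critical path: Equipment setup → Sample prep → Data extraction.

Variances on critical path: σ²_Equipment setup=0.444, σ²_Sample prep=7.111, σ²_Data extraction=2.778.
Largest is σ²_Sample prep = 7.111.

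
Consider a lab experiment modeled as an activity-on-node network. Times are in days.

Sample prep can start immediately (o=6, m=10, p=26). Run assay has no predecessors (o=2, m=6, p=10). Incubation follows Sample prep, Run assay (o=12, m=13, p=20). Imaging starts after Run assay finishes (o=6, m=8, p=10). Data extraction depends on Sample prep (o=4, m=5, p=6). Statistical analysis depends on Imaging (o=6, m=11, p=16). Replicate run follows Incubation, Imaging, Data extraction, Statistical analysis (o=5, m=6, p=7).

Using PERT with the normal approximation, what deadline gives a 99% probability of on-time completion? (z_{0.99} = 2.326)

40.4 days

te_Sample prep = (6 + 4·10 + 26)/6 = 72/6 = 12; σ²_Sample prep = ((26−6)/6)² = 11.111
te_Run assay = (2 + 4·6 + 10)/6 = 36/6 = 6; σ²_Run assay = ((10−2)/6)² = 1.778
te_Incubation = (12 + 4·13 + 20)/6 = 84/6 = 14; σ²_Incubation = ((20−12)/6)² = 1.778
te_Imaging = (6 + 4·8 + 10)/6 = 48/6 = 8; σ²_Imaging = ((10−6)/6)² = 0.444
te_Data extraction = (4 + 4·5 + 6)/6 = 30/6 = 5; σ²_Data extraction = ((6−4)/6)² = 0.111
te_Statistical analysis = (6 + 4·11 + 16)/6 = 66/6 = 11; σ²_Statistical analysis = ((16−6)/6)² = 2.778
te_Replicate run = (5 + 4·6 + 7)/6 = 36/6 = 6; σ²_Replicate run = ((7−5)/6)² = 0.111

Forward pass:
ES_Sample prep = 0; EF_Sample prep = 12
ES_Run assay = 0; EF_Run assay = 6
ES_Incubation = max(EF_Sample prep=12, EF_Run assay=6) = 12; EF_Incubation = 12+14 = 26
ES_Imaging = 6; EF_Imaging = 6+8 = 14
ES_Data extraction = 12; EF_Data extraction = 12+5 = 17
ES_Statistical analysis = 14; EF_Statistical analysis = 14+11 = 25
ES_Replicate run = max(EF_Incubation=26, EF_Imaging=14, EF_Data extraction=17, EF_Statistical analysis=25) = 26; EF_Replicate run = 26+6 = 32
Expected project duration μ = 32 days. Critical path: Sample prep → Incubation → Replicate run.

Variance along critical path = 11.111 + 1.778 + 0.111 = 13.000; σ = 3.606 days.
D = μ + z·σ = 32 + 2.326·3.606 = 40.4 days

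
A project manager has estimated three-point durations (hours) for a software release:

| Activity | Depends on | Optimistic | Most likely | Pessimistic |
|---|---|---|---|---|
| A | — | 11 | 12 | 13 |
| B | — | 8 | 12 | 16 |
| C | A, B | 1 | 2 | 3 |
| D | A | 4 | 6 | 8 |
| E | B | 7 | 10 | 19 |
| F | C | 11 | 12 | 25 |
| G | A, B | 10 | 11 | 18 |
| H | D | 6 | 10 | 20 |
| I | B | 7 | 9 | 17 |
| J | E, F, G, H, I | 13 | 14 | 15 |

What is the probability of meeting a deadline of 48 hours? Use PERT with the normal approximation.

te_A = (11 + 4·12 + 13)/6 = 72/6 = 12; σ²_A = ((13−11)/6)² = 0.111
te_B = (8 + 4·12 + 16)/6 = 72/6 = 12; σ²_B = ((16−8)/6)² = 1.778
te_C = (1 + 4·2 + 3)/6 = 12/6 = 2; σ²_C = ((3−1)/6)² = 0.111
te_D = (4 + 4·6 + 8)/6 = 36/6 = 6; σ²_D = ((8−4)/6)² = 0.444
te_E = (7 + 4·10 + 19)/6 = 66/6 = 11; σ²_E = ((19−7)/6)² = 4.000
te_F = (11 + 4·12 + 25)/6 = 84/6 = 14; σ²_F = ((25−11)/6)² = 5.444
te_G = (10 + 4·11 + 18)/6 = 72/6 = 12; σ²_G = ((18−10)/6)² = 1.778
te_H = (6 + 4·10 + 20)/6 = 66/6 = 11; σ²_H = ((20−6)/6)² = 5.444
te_I = (7 + 4·9 + 17)/6 = 60/6 = 10; σ²_I = ((17−7)/6)² = 2.778
te_J = (13 + 4·14 + 15)/6 = 84/6 = 14; σ²_J = ((15−13)/6)² = 0.111

Forward pass:
ES_A = 0; EF_A = 12
ES_B = 0; EF_B = 12
ES_C = max(EF_A=12, EF_B=12) = 12; EF_C = 12+2 = 14
ES_D = 12; EF_D = 12+6 = 18
ES_E = 12; EF_E = 12+11 = 23
ES_F = 14; EF_F = 14+14 = 28
ES_G = max(EF_A=12, EF_B=12) = 12; EF_G = 12+12 = 24
ES_H = 18; EF_H = 18+11 = 29
ES_I = 12; EF_I = 12+10 = 22
ES_J = max(EF_E=23, EF_F=28, EF_G=24, EF_H=29, EF_I=22) = 29; EF_J = 29+14 = 43
Expected project duration μ = 43 hours. Critical path: A → D → H → J.

Variance along critical path = 0.111 + 0.444 + 5.444 + 0.111 = 6.111; σ = √6.111 = 2.472 hours.
Z = (48 − 43) / 2.472 = 2.023
P(T ≤ 48) = Φ(2.023) ≈ 0.978

0.978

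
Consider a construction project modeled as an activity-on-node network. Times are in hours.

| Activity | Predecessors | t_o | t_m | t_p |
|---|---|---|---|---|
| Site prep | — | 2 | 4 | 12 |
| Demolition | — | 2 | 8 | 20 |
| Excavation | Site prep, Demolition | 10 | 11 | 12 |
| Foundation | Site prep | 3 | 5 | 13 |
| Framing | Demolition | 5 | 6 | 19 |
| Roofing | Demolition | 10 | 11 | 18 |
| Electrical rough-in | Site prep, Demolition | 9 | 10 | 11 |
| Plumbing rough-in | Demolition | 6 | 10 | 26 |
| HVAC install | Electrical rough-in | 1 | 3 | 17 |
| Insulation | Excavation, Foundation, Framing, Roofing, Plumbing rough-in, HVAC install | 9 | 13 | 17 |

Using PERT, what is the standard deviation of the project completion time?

te_Site prep = (2 + 4·4 + 12)/6 = 30/6 = 5; σ²_Site prep = ((12−2)/6)² = 2.778
te_Demolition = (2 + 4·8 + 20)/6 = 54/6 = 9; σ²_Demolition = ((20−2)/6)² = 9.000
te_Excavation = (10 + 4·11 + 12)/6 = 66/6 = 11; σ²_Excavation = ((12−10)/6)² = 0.111
te_Foundation = (3 + 4·5 + 13)/6 = 36/6 = 6; σ²_Foundation = ((13−3)/6)² = 2.778
te_Framing = (5 + 4·6 + 19)/6 = 48/6 = 8; σ²_Framing = ((19−5)/6)² = 5.444
te_Roofing = (10 + 4·11 + 18)/6 = 72/6 = 12; σ²_Roofing = ((18−10)/6)² = 1.778
te_Electrical rough-in = (9 + 4·10 + 11)/6 = 60/6 = 10; σ²_Electrical rough-in = ((11−9)/6)² = 0.111
te_Plumbing rough-in = (6 + 4·10 + 26)/6 = 72/6 = 12; σ²_Plumbing rough-in = ((26−6)/6)² = 11.111
te_HVAC install = (1 + 4·3 + 17)/6 = 30/6 = 5; σ²_HVAC install = ((17−1)/6)² = 7.111
te_Insulation = (9 + 4·13 + 17)/6 = 78/6 = 13; σ²_Insulation = ((17−9)/6)² = 1.778

Forward pass:
ES_Site prep = 0; EF_Site prep = 5
ES_Demolition = 0; EF_Demolition = 9
ES_Excavation = max(EF_Site prep=5, EF_Demolition=9) = 9; EF_Excavation = 9+11 = 20
ES_Foundation = 5; EF_Foundation = 5+6 = 11
ES_Framing = 9; EF_Framing = 9+8 = 17
ES_Roofing = 9; EF_Roofing = 9+12 = 21
ES_Electrical rough-in = max(EF_Site prep=5, EF_Demolition=9) = 9; EF_Electrical rough-in = 9+10 = 19
ES_Plumbing rough-in = 9; EF_Plumbing rough-in = 9+12 = 21
ES_HVAC install = 19; EF_HVAC install = 19+5 = 24
ES_Insulation = max(EF_Excavation=20, EF_Foundation=11, EF_Framing=17, EF_Roofing=21, EF_Plumbing rough-in=21, EF_HVAC install=24) = 24; EF_Insulation = 24+13 = 37
Expected project duration μ = 37 hours. Critical path: Demolition → Electrical rough-in → HVAC install → Insulation.

Variance along critical path = 9.000 + 0.111 + 7.111 + 1.778 = 18.000
σ = √18.000 = 4.243 hours

4.24 hours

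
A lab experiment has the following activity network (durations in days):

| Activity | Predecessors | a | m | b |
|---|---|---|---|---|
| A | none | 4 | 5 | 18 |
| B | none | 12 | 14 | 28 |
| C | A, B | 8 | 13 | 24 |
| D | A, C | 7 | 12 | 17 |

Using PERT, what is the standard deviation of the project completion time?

4.12 days

te_A = (4 + 4·5 + 18)/6 = 42/6 = 7; σ²_A = ((18−4)/6)² = 5.444
te_B = (12 + 4·14 + 28)/6 = 96/6 = 16; σ²_B = ((28−12)/6)² = 7.111
te_C = (8 + 4·13 + 24)/6 = 84/6 = 14; σ²_C = ((24−8)/6)² = 7.111
te_D = (7 + 4·12 + 17)/6 = 72/6 = 12; σ²_D = ((17−7)/6)² = 2.778

Forward pass:
ES_A = 0; EF_A = 7
ES_B = 0; EF_B = 16
ES_C = max(EF_A=7, EF_B=16) = 16; EF_C = 16+14 = 30
ES_D = max(EF_A=7, EF_C=30) = 30; EF_D = 30+12 = 42
Expected project duration μ = 42 days. Critical path: B → C → D.

Variance along critical path = 7.111 + 7.111 + 2.778 = 17.000
σ = √17.000 = 4.123 days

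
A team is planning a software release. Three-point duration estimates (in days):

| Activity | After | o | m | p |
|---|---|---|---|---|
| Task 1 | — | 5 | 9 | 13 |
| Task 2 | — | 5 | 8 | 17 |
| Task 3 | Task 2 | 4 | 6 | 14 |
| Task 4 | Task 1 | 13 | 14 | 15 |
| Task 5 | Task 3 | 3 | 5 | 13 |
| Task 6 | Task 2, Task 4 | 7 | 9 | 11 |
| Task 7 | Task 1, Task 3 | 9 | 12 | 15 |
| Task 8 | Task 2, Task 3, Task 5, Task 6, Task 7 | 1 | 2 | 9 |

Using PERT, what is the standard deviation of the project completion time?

2.03 days

te_Task 1 = (5 + 4·9 + 13)/6 = 54/6 = 9; σ²_Task 1 = ((13−5)/6)² = 1.778
te_Task 2 = (5 + 4·8 + 17)/6 = 54/6 = 9; σ²_Task 2 = ((17−5)/6)² = 4.000
te_Task 3 = (4 + 4·6 + 14)/6 = 42/6 = 7; σ²_Task 3 = ((14−4)/6)² = 2.778
te_Task 4 = (13 + 4·14 + 15)/6 = 84/6 = 14; σ²_Task 4 = ((15−13)/6)² = 0.111
te_Task 5 = (3 + 4·5 + 13)/6 = 36/6 = 6; σ²_Task 5 = ((13−3)/6)² = 2.778
te_Task 6 = (7 + 4·9 + 11)/6 = 54/6 = 9; σ²_Task 6 = ((11−7)/6)² = 0.444
te_Task 7 = (9 + 4·12 + 15)/6 = 72/6 = 12; σ²_Task 7 = ((15−9)/6)² = 1.000
te_Task 8 = (1 + 4·2 + 9)/6 = 18/6 = 3; σ²_Task 8 = ((9−1)/6)² = 1.778

Forward pass:
ES_Task 1 = 0; EF_Task 1 = 9
ES_Task 2 = 0; EF_Task 2 = 9
ES_Task 3 = 9; EF_Task 3 = 9+7 = 16
ES_Task 4 = 9; EF_Task 4 = 9+14 = 23
ES_Task 5 = 16; EF_Task 5 = 16+6 = 22
ES_Task 6 = max(EF_Task 2=9, EF_Task 4=23) = 23; EF_Task 6 = 23+9 = 32
ES_Task 7 = max(EF_Task 1=9, EF_Task 3=16) = 16; EF_Task 7 = 16+12 = 28
ES_Task 8 = max(EF_Task 2=9, EF_Task 3=16, EF_Task 5=22, EF_Task 6=32, EF_Task 7=28) = 32; EF_Task 8 = 32+3 = 35
Expected project duration μ = 35 days. Critical path: Task 1 → Task 4 → Task 6 → Task 8.

Variance along critical path = 1.778 + 0.111 + 0.444 + 1.778 = 4.111
σ = √4.111 = 2.028 days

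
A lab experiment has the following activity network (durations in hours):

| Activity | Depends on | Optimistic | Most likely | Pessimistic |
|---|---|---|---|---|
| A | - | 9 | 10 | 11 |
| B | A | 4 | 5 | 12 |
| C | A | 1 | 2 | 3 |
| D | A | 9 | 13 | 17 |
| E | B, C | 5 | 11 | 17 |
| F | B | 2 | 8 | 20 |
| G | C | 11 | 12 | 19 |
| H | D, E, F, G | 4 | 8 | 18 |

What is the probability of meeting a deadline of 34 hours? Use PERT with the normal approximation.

0.276

te_A = (9 + 4·10 + 11)/6 = 60/6 = 10; σ²_A = ((11−9)/6)² = 0.111
te_B = (4 + 4·5 + 12)/6 = 36/6 = 6; σ²_B = ((12−4)/6)² = 1.778
te_C = (1 + 4·2 + 3)/6 = 12/6 = 2; σ²_C = ((3−1)/6)² = 0.111
te_D = (9 + 4·13 + 17)/6 = 78/6 = 13; σ²_D = ((17−9)/6)² = 1.778
te_E = (5 + 4·11 + 17)/6 = 66/6 = 11; σ²_E = ((17−5)/6)² = 4.000
te_F = (2 + 4·8 + 20)/6 = 54/6 = 9; σ²_F = ((20−2)/6)² = 9.000
te_G = (11 + 4·12 + 19)/6 = 78/6 = 13; σ²_G = ((19−11)/6)² = 1.778
te_H = (4 + 4·8 + 18)/6 = 54/6 = 9; σ²_H = ((18−4)/6)² = 5.444

Forward pass:
ES_A = 0; EF_A = 10
ES_B = 10; EF_B = 10+6 = 16
ES_C = 10; EF_C = 10+2 = 12
ES_D = 10; EF_D = 10+13 = 23
ES_E = max(EF_B=16, EF_C=12) = 16; EF_E = 16+11 = 27
ES_F = 16; EF_F = 16+9 = 25
ES_G = 12; EF_G = 12+13 = 25
ES_H = max(EF_D=23, EF_E=27, EF_F=25, EF_G=25) = 27; EF_H = 27+9 = 36
Expected project duration μ = 36 hours. Critical path: A → B → E → H.

Variance along critical path = 0.111 + 1.778 + 4.000 + 5.444 = 11.333; σ = √11.333 = 3.367 hours.
Z = (34 − 36) / 3.367 = -0.594
P(T ≤ 34) = Φ(-0.594) ≈ 0.276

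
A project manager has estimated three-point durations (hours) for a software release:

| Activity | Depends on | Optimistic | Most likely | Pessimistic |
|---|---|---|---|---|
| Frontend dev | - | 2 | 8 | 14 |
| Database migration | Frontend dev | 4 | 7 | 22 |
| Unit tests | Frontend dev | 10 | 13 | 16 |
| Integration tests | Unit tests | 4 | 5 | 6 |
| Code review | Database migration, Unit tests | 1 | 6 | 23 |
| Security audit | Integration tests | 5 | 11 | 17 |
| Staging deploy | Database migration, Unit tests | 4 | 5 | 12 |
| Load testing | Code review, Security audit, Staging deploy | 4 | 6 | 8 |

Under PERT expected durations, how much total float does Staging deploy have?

10 hours

te_Frontend dev = (2 + 4·8 + 14)/6 = 48/6 = 8
te_Database migration = (4 + 4·7 + 22)/6 = 54/6 = 9
te_Unit tests = (10 + 4·13 + 16)/6 = 78/6 = 13
te_Integration tests = (4 + 4·5 + 6)/6 = 30/6 = 5
te_Code review = (1 + 4·6 + 23)/6 = 48/6 = 8
te_Security audit = (5 + 4·11 + 17)/6 = 66/6 = 11
te_Staging deploy = (4 + 4·5 + 12)/6 = 36/6 = 6
te_Load testing = (4 + 4·6 + 8)/6 = 36/6 = 6

Forward pass:
ES_Frontend dev = 0; EF_Frontend dev = 8
ES_Database migration = 8; EF_Database migration = 8+9 = 17
ES_Unit tests = 8; EF_Unit tests = 8+13 = 21
ES_Integration tests = 21; EF_Integration tests = 21+5 = 26
ES_Code review = max(EF_Database migration=17, EF_Unit tests=21) = 21; EF_Code review = 21+8 = 29
ES_Security audit = 26; EF_Security audit = 26+11 = 37
ES_Staging deploy = max(EF_Database migration=17, EF_Unit tests=21) = 21; EF_Staging deploy = 21+6 = 27
ES_Load testing = max(EF_Code review=29, EF_Security audit=37, EF_Staging deploy=27) = 37; EF_Load testing = 37+6 = 43
Expected project duration μ = 43 hours. Critical path: Frontend dev → Unit tests → Integration tests → Security audit → Load testing.

Backward pass:
LF_Load testing = 43; LS_Load testing = 43−6 = 37
LF_Staging deploy = LS_Load testing = 37; LS_Staging deploy = 37−6 = 31
LF_Security audit = LS_Load testing = 37; LS_Security audit = 37−11 = 26
LF_Code review = LS_Load testing = 37; LS_Code review = 37−8 = 29
LF_Integration tests = LS_Security audit = 26; LS_Integration tests = 26−5 = 21
LF_Unit tests = min(LS_Integration tests=21, LS_Code review=29, LS_Staging deploy=31) = 21; LS_Unit tests = 21−13 = 8
LF_Database migration = min(LS_Code review=29, LS_Staging deploy=31) = 29; LS_Database migration = 29−9 = 20
LF_Frontend dev = min(LS_Database migration=20, LS_Unit tests=8) = 8; LS_Frontend dev = 8−8 = 0
Slack_Staging deploy = LS_Staging deploy − ES_Staging deploy = 31 − 21 = 10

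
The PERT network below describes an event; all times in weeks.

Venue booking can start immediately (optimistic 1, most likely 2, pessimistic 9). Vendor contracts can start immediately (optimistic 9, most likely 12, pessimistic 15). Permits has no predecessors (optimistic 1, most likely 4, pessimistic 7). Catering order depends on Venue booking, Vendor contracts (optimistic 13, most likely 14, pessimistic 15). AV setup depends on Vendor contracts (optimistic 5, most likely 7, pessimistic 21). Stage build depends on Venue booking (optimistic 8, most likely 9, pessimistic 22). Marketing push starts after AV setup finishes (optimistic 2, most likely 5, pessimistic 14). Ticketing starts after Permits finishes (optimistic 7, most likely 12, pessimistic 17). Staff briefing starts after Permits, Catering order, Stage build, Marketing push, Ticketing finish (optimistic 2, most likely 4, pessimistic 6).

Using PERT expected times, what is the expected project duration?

31 weeks

te_Venue booking = (1 + 4·2 + 9)/6 = 18/6 = 3
te_Vendor contracts = (9 + 4·12 + 15)/6 = 72/6 = 12
te_Permits = (1 + 4·4 + 7)/6 = 24/6 = 4
te_Catering order = (13 + 4·14 + 15)/6 = 84/6 = 14
te_AV setup = (5 + 4·7 + 21)/6 = 54/6 = 9
te_Stage build = (8 + 4·9 + 22)/6 = 66/6 = 11
te_Marketing push = (2 + 4·5 + 14)/6 = 36/6 = 6
te_Ticketing = (7 + 4·12 + 17)/6 = 72/6 = 12
te_Staff briefing = (2 + 4·4 + 6)/6 = 24/6 = 4

Forward pass:
ES_Venue booking = 0; EF_Venue booking = 3
ES_Vendor contracts = 0; EF_Vendor contracts = 12
ES_Permits = 0; EF_Permits = 4
ES_Catering order = max(EF_Venue booking=3, EF_Vendor contracts=12) = 12; EF_Catering order = 12+14 = 26
ES_AV setup = 12; EF_AV setup = 12+9 = 21
ES_Stage build = 3; EF_Stage build = 3+11 = 14
ES_Marketing push = 21; EF_Marketing push = 21+6 = 27
ES_Ticketing = 4; EF_Ticketing = 4+12 = 16
ES_Staff briefing = max(EF_Permits=4, EF_Catering order=26, EF_Stage build=14, EF_Marketing push=27, EF_Ticketing=16) = 27; EF_Staff briefing = 27+4 = 31
Expected project duration μ = 31 weeks. Critical path: Vendor contracts → AV setup → Marketing push → Staff briefing.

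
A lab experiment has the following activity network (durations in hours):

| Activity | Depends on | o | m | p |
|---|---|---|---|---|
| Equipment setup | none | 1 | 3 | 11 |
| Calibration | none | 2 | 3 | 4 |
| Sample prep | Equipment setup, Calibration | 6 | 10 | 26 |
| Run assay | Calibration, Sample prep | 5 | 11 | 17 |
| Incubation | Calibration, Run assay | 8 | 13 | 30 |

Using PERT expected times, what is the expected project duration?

42 hours

te_Equipment setup = (1 + 4·3 + 11)/6 = 24/6 = 4
te_Calibration = (2 + 4·3 + 4)/6 = 18/6 = 3
te_Sample prep = (6 + 4·10 + 26)/6 = 72/6 = 12
te_Run assay = (5 + 4·11 + 17)/6 = 66/6 = 11
te_Incubation = (8 + 4·13 + 30)/6 = 90/6 = 15

Forward pass:
ES_Equipment setup = 0; EF_Equipment setup = 4
ES_Calibration = 0; EF_Calibration = 3
ES_Sample prep = max(EF_Equipment setup=4, EF_Calibration=3) = 4; EF_Sample prep = 4+12 = 16
ES_Run assay = max(EF_Calibration=3, EF_Sample prep=16) = 16; EF_Run assay = 16+11 = 27
ES_Incubation = max(EF_Calibration=3, EF_Run assay=27) = 27; EF_Incubation = 27+15 = 42
Expected project duration μ = 42 hours. Critical path: Equipment setup → Sample prep → Run assay → Incubation.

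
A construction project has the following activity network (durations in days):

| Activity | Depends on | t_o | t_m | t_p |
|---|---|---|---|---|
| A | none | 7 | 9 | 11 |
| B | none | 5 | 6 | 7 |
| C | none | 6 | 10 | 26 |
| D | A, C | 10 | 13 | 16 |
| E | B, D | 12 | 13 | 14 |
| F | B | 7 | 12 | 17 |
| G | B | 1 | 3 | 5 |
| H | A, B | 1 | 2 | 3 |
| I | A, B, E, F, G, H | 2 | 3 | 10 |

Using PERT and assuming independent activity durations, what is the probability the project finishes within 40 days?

0.296

te_A = (7 + 4·9 + 11)/6 = 54/6 = 9; σ²_A = ((11−7)/6)² = 0.444
te_B = (5 + 4·6 + 7)/6 = 36/6 = 6; σ²_B = ((7−5)/6)² = 0.111
te_C = (6 + 4·10 + 26)/6 = 72/6 = 12; σ²_C = ((26−6)/6)² = 11.111
te_D = (10 + 4·13 + 16)/6 = 78/6 = 13; σ²_D = ((16−10)/6)² = 1.000
te_E = (12 + 4·13 + 14)/6 = 78/6 = 13; σ²_E = ((14−12)/6)² = 0.111
te_F = (7 + 4·12 + 17)/6 = 72/6 = 12; σ²_F = ((17−7)/6)² = 2.778
te_G = (1 + 4·3 + 5)/6 = 18/6 = 3; σ²_G = ((5−1)/6)² = 0.444
te_H = (1 + 4·2 + 3)/6 = 12/6 = 2; σ²_H = ((3−1)/6)² = 0.111
te_I = (2 + 4·3 + 10)/6 = 24/6 = 4; σ²_I = ((10−2)/6)² = 1.778

Forward pass:
ES_A = 0; EF_A = 9
ES_B = 0; EF_B = 6
ES_C = 0; EF_C = 12
ES_D = max(EF_A=9, EF_C=12) = 12; EF_D = 12+13 = 25
ES_E = max(EF_B=6, EF_D=25) = 25; EF_E = 25+13 = 38
ES_F = 6; EF_F = 6+12 = 18
ES_G = 6; EF_G = 6+3 = 9
ES_H = max(EF_A=9, EF_B=6) = 9; EF_H = 9+2 = 11
ES_I = max(EF_A=9, EF_B=6, EF_E=38, EF_F=18, EF_G=9, EF_H=11) = 38; EF_I = 38+4 = 42
Expected project duration μ = 42 days. Critical path: C → D → E → I.

Variance along critical path = 11.111 + 1.000 + 0.111 + 1.778 = 14.000; σ = √14.000 = 3.742 days.
Z = (40 − 42) / 3.742 = -0.535
P(T ≤ 40) = Φ(-0.535) ≈ 0.296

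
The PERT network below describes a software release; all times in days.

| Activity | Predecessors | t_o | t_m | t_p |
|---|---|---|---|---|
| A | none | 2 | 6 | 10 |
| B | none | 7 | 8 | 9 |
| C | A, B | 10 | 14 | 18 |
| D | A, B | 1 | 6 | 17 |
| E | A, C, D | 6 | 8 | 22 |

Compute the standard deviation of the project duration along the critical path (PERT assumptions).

te_A = (2 + 4·6 + 10)/6 = 36/6 = 6; σ²_A = ((10−2)/6)² = 1.778
te_B = (7 + 4·8 + 9)/6 = 48/6 = 8; σ²_B = ((9−7)/6)² = 0.111
te_C = (10 + 4·14 + 18)/6 = 84/6 = 14; σ²_C = ((18−10)/6)² = 1.778
te_D = (1 + 4·6 + 17)/6 = 42/6 = 7; σ²_D = ((17−1)/6)² = 7.111
te_E = (6 + 4·8 + 22)/6 = 60/6 = 10; σ²_E = ((22−6)/6)² = 7.111

Forward pass:
ES_A = 0; EF_A = 6
ES_B = 0; EF_B = 8
ES_C = max(EF_A=6, EF_B=8) = 8; EF_C = 8+14 = 22
ES_D = max(EF_A=6, EF_B=8) = 8; EF_D = 8+7 = 15
ES_E = max(EF_A=6, EF_C=22, EF_D=15) = 22; EF_E = 22+10 = 32
Expected project duration μ = 32 days. Critical path: B → C → E.

Variance along critical path = 0.111 + 1.778 + 7.111 = 9.000
σ = √9.000 = 3.000 days

3.00 days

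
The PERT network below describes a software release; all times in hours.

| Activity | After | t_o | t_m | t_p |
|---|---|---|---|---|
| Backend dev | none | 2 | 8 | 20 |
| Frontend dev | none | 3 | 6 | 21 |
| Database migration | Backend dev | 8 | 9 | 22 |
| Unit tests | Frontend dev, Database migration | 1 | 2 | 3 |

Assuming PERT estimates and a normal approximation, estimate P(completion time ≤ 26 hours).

0.853

te_Backend dev = (2 + 4·8 + 20)/6 = 54/6 = 9; σ²_Backend dev = ((20−2)/6)² = 9.000
te_Frontend dev = (3 + 4·6 + 21)/6 = 48/6 = 8; σ²_Frontend dev = ((21−3)/6)² = 9.000
te_Database migration = (8 + 4·9 + 22)/6 = 66/6 = 11; σ²_Database migration = ((22−8)/6)² = 5.444
te_Unit tests = (1 + 4·2 + 3)/6 = 12/6 = 2; σ²_Unit tests = ((3−1)/6)² = 0.111

Forward pass:
ES_Backend dev = 0; EF_Backend dev = 9
ES_Frontend dev = 0; EF_Frontend dev = 8
ES_Database migration = 9; EF_Database migration = 9+11 = 20
ES_Unit tests = max(EF_Frontend dev=8, EF_Database migration=20) = 20; EF_Unit tests = 20+2 = 22
Expected project duration μ = 22 hours. Critical path: Backend dev → Database migration → Unit tests.

Variance along critical path = 9.000 + 5.444 + 0.111 = 14.556; σ = √14.556 = 3.815 hours.
Z = (26 − 22) / 3.815 = 1.048
P(T ≤ 26) = Φ(1.048) ≈ 0.853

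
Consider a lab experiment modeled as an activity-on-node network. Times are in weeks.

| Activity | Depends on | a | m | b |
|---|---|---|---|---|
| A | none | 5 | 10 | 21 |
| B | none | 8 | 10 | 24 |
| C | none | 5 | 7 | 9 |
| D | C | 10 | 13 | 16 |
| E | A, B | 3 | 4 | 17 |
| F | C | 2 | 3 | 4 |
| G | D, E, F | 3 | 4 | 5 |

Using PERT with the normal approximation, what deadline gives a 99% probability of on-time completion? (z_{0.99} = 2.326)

te_A = (5 + 4·10 + 21)/6 = 66/6 = 11; σ²_A = ((21−5)/6)² = 7.111
te_B = (8 + 4·10 + 24)/6 = 72/6 = 12; σ²_B = ((24−8)/6)² = 7.111
te_C = (5 + 4·7 + 9)/6 = 42/6 = 7; σ²_C = ((9−5)/6)² = 0.444
te_D = (10 + 4·13 + 16)/6 = 78/6 = 13; σ²_D = ((16−10)/6)² = 1.000
te_E = (3 + 4·4 + 17)/6 = 36/6 = 6; σ²_E = ((17−3)/6)² = 5.444
te_F = (2 + 4·3 + 4)/6 = 18/6 = 3; σ²_F = ((4−2)/6)² = 0.111
te_G = (3 + 4·4 + 5)/6 = 24/6 = 4; σ²_G = ((5−3)/6)² = 0.111

Forward pass:
ES_A = 0; EF_A = 11
ES_B = 0; EF_B = 12
ES_C = 0; EF_C = 7
ES_D = 7; EF_D = 7+13 = 20
ES_E = max(EF_A=11, EF_B=12) = 12; EF_E = 12+6 = 18
ES_F = 7; EF_F = 7+3 = 10
ES_G = max(EF_D=20, EF_E=18, EF_F=10) = 20; EF_G = 20+4 = 24
Expected project duration μ = 24 weeks. Critical path: C → D → G.

Variance along critical path = 0.444 + 1.000 + 0.111 = 1.556; σ = 1.247 weeks.
D = μ + z·σ = 24 + 2.326·1.247 = 26.9 weeks

26.9 weeks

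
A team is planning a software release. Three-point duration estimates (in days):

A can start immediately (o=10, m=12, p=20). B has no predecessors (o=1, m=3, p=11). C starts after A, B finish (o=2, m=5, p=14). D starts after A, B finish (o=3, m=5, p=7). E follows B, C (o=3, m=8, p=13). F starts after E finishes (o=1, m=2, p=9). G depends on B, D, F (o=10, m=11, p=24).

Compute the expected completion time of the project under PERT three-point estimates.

te_A = (10 + 4·12 + 20)/6 = 78/6 = 13
te_B = (1 + 4·3 + 11)/6 = 24/6 = 4
te_C = (2 + 4·5 + 14)/6 = 36/6 = 6
te_D = (3 + 4·5 + 7)/6 = 30/6 = 5
te_E = (3 + 4·8 + 13)/6 = 48/6 = 8
te_F = (1 + 4·2 + 9)/6 = 18/6 = 3
te_G = (10 + 4·11 + 24)/6 = 78/6 = 13

Forward pass:
ES_A = 0; EF_A = 13
ES_B = 0; EF_B = 4
ES_C = max(EF_A=13, EF_B=4) = 13; EF_C = 13+6 = 19
ES_D = max(EF_A=13, EF_B=4) = 13; EF_D = 13+5 = 18
ES_E = max(EF_B=4, EF_C=19) = 19; EF_E = 19+8 = 27
ES_F = 27; EF_F = 27+3 = 30
ES_G = max(EF_B=4, EF_D=18, EF_F=30) = 30; EF_G = 30+13 = 43
Expected project duration μ = 43 days. Critical path: A → C → E → F → G.

43 days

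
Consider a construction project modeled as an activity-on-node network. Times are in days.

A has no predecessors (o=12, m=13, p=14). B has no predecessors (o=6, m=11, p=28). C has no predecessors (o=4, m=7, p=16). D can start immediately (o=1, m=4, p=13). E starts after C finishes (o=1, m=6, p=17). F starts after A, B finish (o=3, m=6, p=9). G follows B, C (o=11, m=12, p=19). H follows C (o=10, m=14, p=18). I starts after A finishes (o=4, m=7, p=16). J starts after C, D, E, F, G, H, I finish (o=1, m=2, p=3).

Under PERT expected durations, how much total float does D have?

21 days

te_A = (12 + 4·13 + 14)/6 = 78/6 = 13
te_B = (6 + 4·11 + 28)/6 = 78/6 = 13
te_C = (4 + 4·7 + 16)/6 = 48/6 = 8
te_D = (1 + 4·4 + 13)/6 = 30/6 = 5
te_E = (1 + 4·6 + 17)/6 = 42/6 = 7
te_F = (3 + 4·6 + 9)/6 = 36/6 = 6
te_G = (11 + 4·12 + 19)/6 = 78/6 = 13
te_H = (10 + 4·14 + 18)/6 = 84/6 = 14
te_I = (4 + 4·7 + 16)/6 = 48/6 = 8
te_J = (1 + 4·2 + 3)/6 = 12/6 = 2

Forward pass:
ES_A = 0; EF_A = 13
ES_B = 0; EF_B = 13
ES_C = 0; EF_C = 8
ES_D = 0; EF_D = 5
ES_E = 8; EF_E = 8+7 = 15
ES_F = max(EF_A=13, EF_B=13) = 13; EF_F = 13+6 = 19
ES_G = max(EF_B=13, EF_C=8) = 13; EF_G = 13+13 = 26
ES_H = 8; EF_H = 8+14 = 22
ES_I = 13; EF_I = 13+8 = 21
ES_J = max(EF_C=8, EF_D=5, EF_E=15, EF_F=19, EF_G=26, EF_H=22, EF_I=21) = 26; EF_J = 26+2 = 28
Expected project duration μ = 28 days. Critical path: B → G → J.

Backward pass:
LF_J = 28; LS_J = 28−2 = 26
LF_I = LS_J = 26; LS_I = 26−8 = 18
LF_H = LS_J = 26; LS_H = 26−14 = 12
LF_G = LS_J = 26; LS_G = 26−13 = 13
LF_F = LS_J = 26; LS_F = 26−6 = 20
LF_E = LS_J = 26; LS_E = 26−7 = 19
LF_D = LS_J = 26; LS_D = 26−5 = 21
LF_C = min(LS_E=19, LS_G=13, LS_H=12, LS_J=26) = 12; LS_C = 12−8 = 4
LF_B = min(LS_F=20, LS_G=13) = 13; LS_B = 13−13 = 0
LF_A = min(LS_F=20, LS_I=18) = 18; LS_A = 18−13 = 5
Slack_D = LS_D − ES_D = 21 − 0 = 21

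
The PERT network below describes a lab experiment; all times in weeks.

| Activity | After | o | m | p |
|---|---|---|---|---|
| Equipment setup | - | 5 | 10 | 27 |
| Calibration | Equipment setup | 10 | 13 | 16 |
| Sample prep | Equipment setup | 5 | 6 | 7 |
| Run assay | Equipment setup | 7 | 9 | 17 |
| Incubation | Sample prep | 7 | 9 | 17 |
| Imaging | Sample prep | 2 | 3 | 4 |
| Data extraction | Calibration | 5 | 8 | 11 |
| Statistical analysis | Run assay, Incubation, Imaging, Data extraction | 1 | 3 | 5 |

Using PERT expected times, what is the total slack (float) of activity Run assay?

te_Equipment setup = (5 + 4·10 + 27)/6 = 72/6 = 12
te_Calibration = (10 + 4·13 + 16)/6 = 78/6 = 13
te_Sample prep = (5 + 4·6 + 7)/6 = 36/6 = 6
te_Run assay = (7 + 4·9 + 17)/6 = 60/6 = 10
te_Incubation = (7 + 4·9 + 17)/6 = 60/6 = 10
te_Imaging = (2 + 4·3 + 4)/6 = 18/6 = 3
te_Data extraction = (5 + 4·8 + 11)/6 = 48/6 = 8
te_Statistical analysis = (1 + 4·3 + 5)/6 = 18/6 = 3

Forward pass:
ES_Equipment setup = 0; EF_Equipment setup = 12
ES_Calibration = 12; EF_Calibration = 12+13 = 25
ES_Sample prep = 12; EF_Sample prep = 12+6 = 18
ES_Run assay = 12; EF_Run assay = 12+10 = 22
ES_Incubation = 18; EF_Incubation = 18+10 = 28
ES_Imaging = 18; EF_Imaging = 18+3 = 21
ES_Data extraction = 25; EF_Data extraction = 25+8 = 33
ES_Statistical analysis = max(EF_Run assay=22, EF_Incubation=28, EF_Imaging=21, EF_Data extraction=33) = 33; EF_Statistical analysis = 33+3 = 36
Expected project duration μ = 36 weeks. Critical path: Equipment setup → Calibration → Data extraction → Statistical analysis.

Backward pass:
LF_Statistical analysis = 36; LS_Statistical analysis = 36−3 = 33
LF_Data extraction = LS_Statistical analysis = 33; LS_Data extraction = 33−8 = 25
LF_Imaging = LS_Statistical analysis = 33; LS_Imaging = 33−3 = 30
LF_Incubation = LS_Statistical analysis = 33; LS_Incubation = 33−10 = 23
LF_Run assay = LS_Statistical analysis = 33; LS_Run assay = 33−10 = 23
LF_Sample prep = min(LS_Incubation=23, LS_Imaging=30) = 23; LS_Sample prep = 23−6 = 17
LF_Calibration = LS_Data extraction = 25; LS_Calibration = 25−13 = 12
LF_Equipment setup = min(LS_Calibration=12, LS_Sample prep=17, LS_Run assay=23) = 12; LS_Equipment setup = 12−12 = 0
Slack_Run assay = LS_Run assay − ES_Run assay = 23 − 12 = 11

11 weeks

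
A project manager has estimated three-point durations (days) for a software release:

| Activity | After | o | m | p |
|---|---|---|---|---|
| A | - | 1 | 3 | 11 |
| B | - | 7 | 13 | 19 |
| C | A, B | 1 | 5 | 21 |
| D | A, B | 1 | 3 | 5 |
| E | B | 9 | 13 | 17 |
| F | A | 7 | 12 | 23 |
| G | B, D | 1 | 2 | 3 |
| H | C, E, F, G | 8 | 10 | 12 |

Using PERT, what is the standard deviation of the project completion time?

2.49 days

te_A = (1 + 4·3 + 11)/6 = 24/6 = 4; σ²_A = ((11−1)/6)² = 2.778
te_B = (7 + 4·13 + 19)/6 = 78/6 = 13; σ²_B = ((19−7)/6)² = 4.000
te_C = (1 + 4·5 + 21)/6 = 42/6 = 7; σ²_C = ((21−1)/6)² = 11.111
te_D = (1 + 4·3 + 5)/6 = 18/6 = 3; σ²_D = ((5−1)/6)² = 0.444
te_E = (9 + 4·13 + 17)/6 = 78/6 = 13; σ²_E = ((17−9)/6)² = 1.778
te_F = (7 + 4·12 + 23)/6 = 78/6 = 13; σ²_F = ((23−7)/6)² = 7.111
te_G = (1 + 4·2 + 3)/6 = 12/6 = 2; σ²_G = ((3−1)/6)² = 0.111
te_H = (8 + 4·10 + 12)/6 = 60/6 = 10; σ²_H = ((12−8)/6)² = 0.444

Forward pass:
ES_A = 0; EF_A = 4
ES_B = 0; EF_B = 13
ES_C = max(EF_A=4, EF_B=13) = 13; EF_C = 13+7 = 20
ES_D = max(EF_A=4, EF_B=13) = 13; EF_D = 13+3 = 16
ES_E = 13; EF_E = 13+13 = 26
ES_F = 4; EF_F = 4+13 = 17
ES_G = max(EF_B=13, EF_D=16) = 16; EF_G = 16+2 = 18
ES_H = max(EF_C=20, EF_E=26, EF_F=17, EF_G=18) = 26; EF_H = 26+10 = 36
Expected project duration μ = 36 days. Critical path: B → E → H.

Variance along critical path = 4.000 + 1.778 + 0.444 = 6.222
σ = √6.222 = 2.494 days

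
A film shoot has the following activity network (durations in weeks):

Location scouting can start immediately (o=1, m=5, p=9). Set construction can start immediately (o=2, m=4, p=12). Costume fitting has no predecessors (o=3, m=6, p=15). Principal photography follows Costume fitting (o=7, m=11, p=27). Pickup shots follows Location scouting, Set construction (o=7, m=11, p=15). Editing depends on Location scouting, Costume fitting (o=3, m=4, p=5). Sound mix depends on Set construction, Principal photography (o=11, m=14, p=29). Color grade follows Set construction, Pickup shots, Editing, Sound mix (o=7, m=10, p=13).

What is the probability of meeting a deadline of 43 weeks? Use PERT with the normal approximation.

0.275

te_Location scouting = (1 + 4·5 + 9)/6 = 30/6 = 5; σ²_Location scouting = ((9−1)/6)² = 1.778
te_Set construction = (2 + 4·4 + 12)/6 = 30/6 = 5; σ²_Set construction = ((12−2)/6)² = 2.778
te_Costume fitting = (3 + 4·6 + 15)/6 = 42/6 = 7; σ²_Costume fitting = ((15−3)/6)² = 4.000
te_Principal photography = (7 + 4·11 + 27)/6 = 78/6 = 13; σ²_Principal photography = ((27−7)/6)² = 11.111
te_Pickup shots = (7 + 4·11 + 15)/6 = 66/6 = 11; σ²_Pickup shots = ((15−7)/6)² = 1.778
te_Editing = (3 + 4·4 + 5)/6 = 24/6 = 4; σ²_Editing = ((5−3)/6)² = 0.111
te_Sound mix = (11 + 4·14 + 29)/6 = 96/6 = 16; σ²_Sound mix = ((29−11)/6)² = 9.000
te_Color grade = (7 + 4·10 + 13)/6 = 60/6 = 10; σ²_Color grade = ((13−7)/6)² = 1.000

Forward pass:
ES_Location scouting = 0; EF_Location scouting = 5
ES_Set construction = 0; EF_Set construction = 5
ES_Costume fitting = 0; EF_Costume fitting = 7
ES_Principal photography = 7; EF_Principal photography = 7+13 = 20
ES_Pickup shots = max(EF_Location scouting=5, EF_Set construction=5) = 5; EF_Pickup shots = 5+11 = 16
ES_Editing = max(EF_Location scouting=5, EF_Costume fitting=7) = 7; EF_Editing = 7+4 = 11
ES_Sound mix = max(EF_Set construction=5, EF_Principal photography=20) = 20; EF_Sound mix = 20+16 = 36
ES_Color grade = max(EF_Set construction=5, EF_Pickup shots=16, EF_Editing=11, EF_Sound mix=36) = 36; EF_Color grade = 36+10 = 46
Expected project duration μ = 46 weeks. Critical path: Costume fitting → Principal photography → Sound mix → Color grade.

Variance along critical path = 4.000 + 11.111 + 9.000 + 1.000 = 25.111; σ = √25.111 = 5.011 weeks.
Z = (43 − 46) / 5.011 = -0.599
P(T ≤ 43) = Φ(-0.599) ≈ 0.275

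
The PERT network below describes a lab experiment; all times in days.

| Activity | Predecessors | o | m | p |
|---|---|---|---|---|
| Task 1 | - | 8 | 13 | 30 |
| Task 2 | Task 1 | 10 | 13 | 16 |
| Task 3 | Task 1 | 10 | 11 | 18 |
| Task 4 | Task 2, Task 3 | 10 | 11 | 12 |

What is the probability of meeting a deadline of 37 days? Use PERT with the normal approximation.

0.300

te_Task 1 = (8 + 4·13 + 30)/6 = 90/6 = 15; σ²_Task 1 = ((30−8)/6)² = 13.444
te_Task 2 = (10 + 4·13 + 16)/6 = 78/6 = 13; σ²_Task 2 = ((16−10)/6)² = 1.000
te_Task 3 = (10 + 4·11 + 18)/6 = 72/6 = 12; σ²_Task 3 = ((18−10)/6)² = 1.778
te_Task 4 = (10 + 4·11 + 12)/6 = 66/6 = 11; σ²_Task 4 = ((12−10)/6)² = 0.111

Forward pass:
ES_Task 1 = 0; EF_Task 1 = 15
ES_Task 2 = 15; EF_Task 2 = 15+13 = 28
ES_Task 3 = 15; EF_Task 3 = 15+12 = 27
ES_Task 4 = max(EF_Task 2=28, EF_Task 3=27) = 28; EF_Task 4 = 28+11 = 39
Expected project duration μ = 39 days. Critical path: Task 1 → Task 2 → Task 4.

Variance along critical path = 13.444 + 1.000 + 0.111 = 14.556; σ = √14.556 = 3.815 days.
Z = (37 − 39) / 3.815 = -0.524
P(T ≤ 37) = Φ(-0.524) ≈ 0.300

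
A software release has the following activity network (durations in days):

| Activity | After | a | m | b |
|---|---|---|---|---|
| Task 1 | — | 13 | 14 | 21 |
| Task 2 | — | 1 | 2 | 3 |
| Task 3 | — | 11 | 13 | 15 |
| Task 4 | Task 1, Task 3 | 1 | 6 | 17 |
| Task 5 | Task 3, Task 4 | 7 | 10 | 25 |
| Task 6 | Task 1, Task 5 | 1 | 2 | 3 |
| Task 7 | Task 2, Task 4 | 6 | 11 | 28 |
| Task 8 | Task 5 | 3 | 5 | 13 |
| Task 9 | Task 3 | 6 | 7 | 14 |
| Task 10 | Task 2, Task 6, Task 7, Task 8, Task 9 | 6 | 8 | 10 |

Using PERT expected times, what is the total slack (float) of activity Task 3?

te_Task 1 = (13 + 4·14 + 21)/6 = 90/6 = 15
te_Task 2 = (1 + 4·2 + 3)/6 = 12/6 = 2
te_Task 3 = (11 + 4·13 + 15)/6 = 78/6 = 13
te_Task 4 = (1 + 4·6 + 17)/6 = 42/6 = 7
te_Task 5 = (7 + 4·10 + 25)/6 = 72/6 = 12
te_Task 6 = (1 + 4·2 + 3)/6 = 12/6 = 2
te_Task 7 = (6 + 4·11 + 28)/6 = 78/6 = 13
te_Task 8 = (3 + 4·5 + 13)/6 = 36/6 = 6
te_Task 9 = (6 + 4·7 + 14)/6 = 48/6 = 8
te_Task 10 = (6 + 4·8 + 10)/6 = 48/6 = 8

Forward pass:
ES_Task 1 = 0; EF_Task 1 = 15
ES_Task 2 = 0; EF_Task 2 = 2
ES_Task 3 = 0; EF_Task 3 = 13
ES_Task 4 = max(EF_Task 1=15, EF_Task 3=13) = 15; EF_Task 4 = 15+7 = 22
ES_Task 5 = max(EF_Task 3=13, EF_Task 4=22) = 22; EF_Task 5 = 22+12 = 34
ES_Task 6 = max(EF_Task 1=15, EF_Task 5=34) = 34; EF_Task 6 = 34+2 = 36
ES_Task 7 = max(EF_Task 2=2, EF_Task 4=22) = 22; EF_Task 7 = 22+13 = 35
ES_Task 8 = 34; EF_Task 8 = 34+6 = 40
ES_Task 9 = 13; EF_Task 9 = 13+8 = 21
ES_Task 10 = max(EF_Task 2=2, EF_Task 6=36, EF_Task 7=35, EF_Task 8=40, EF_Task 9=21) = 40; EF_Task 10 = 40+8 = 48
Expected project duration μ = 48 days. Critical path: Task 1 → Task 4 → Task 5 → Task 8 → Task 10.

Backward pass:
LF_Task 10 = 48; LS_Task 10 = 48−8 = 40
LF_Task 9 = LS_Task 10 = 40; LS_Task 9 = 40−8 = 32
LF_Task 8 = LS_Task 10 = 40; LS_Task 8 = 40−6 = 34
LF_Task 7 = LS_Task 10 = 40; LS_Task 7 = 40−13 = 27
LF_Task 6 = LS_Task 10 = 40; LS_Task 6 = 40−2 = 38
LF_Task 5 = min(LS_Task 6=38, LS_Task 8=34) = 34; LS_Task 5 = 34−12 = 22
LF_Task 4 = min(LS_Task 5=22, LS_Task 7=27) = 22; LS_Task 4 = 22−7 = 15
LF_Task 3 = min(LS_Task 4=15, LS_Task 5=22, LS_Task 9=32) = 15; LS_Task 3 = 15−13 = 2
LF_Task 2 = min(LS_Task 7=27, LS_Task 10=40) = 27; LS_Task 2 = 27−2 = 25
LF_Task 1 = min(LS_Task 4=15, LS_Task 6=38) = 15; LS_Task 1 = 15−15 = 0
Slack_Task 3 = LS_Task 3 − ES_Task 3 = 2 − 0 = 2

2 days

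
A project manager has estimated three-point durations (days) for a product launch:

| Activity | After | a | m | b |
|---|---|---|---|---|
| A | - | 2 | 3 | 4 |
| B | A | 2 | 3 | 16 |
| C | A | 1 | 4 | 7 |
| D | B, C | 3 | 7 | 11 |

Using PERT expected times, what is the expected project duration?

te_A = (2 + 4·3 + 4)/6 = 18/6 = 3
te_B = (2 + 4·3 + 16)/6 = 30/6 = 5
te_C = (1 + 4·4 + 7)/6 = 24/6 = 4
te_D = (3 + 4·7 + 11)/6 = 42/6 = 7

Forward pass:
ES_A = 0; EF_A = 3
ES_B = 3; EF_B = 3+5 = 8
ES_C = 3; EF_C = 3+4 = 7
ES_D = max(EF_B=8, EF_C=7) = 8; EF_D = 8+7 = 15
Expected project duration μ = 15 days. Critical path: A → B → D.

15 days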